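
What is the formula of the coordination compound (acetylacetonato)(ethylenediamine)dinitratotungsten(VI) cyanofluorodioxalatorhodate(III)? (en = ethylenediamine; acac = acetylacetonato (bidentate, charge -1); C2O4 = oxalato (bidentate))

Cation [W…]: ligand charges -3, W(VI) ⇒ ion charge 3+.
Anion [Rh…]: ligand charges -6, Rh(III) ⇒ ion charge 3−.
One 3+ cation balances one 3− anion.

[W(acac)(en)(NO3)2][Rh(C2O4)2(CN)F]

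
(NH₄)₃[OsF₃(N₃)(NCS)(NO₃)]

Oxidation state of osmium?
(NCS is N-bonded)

3 ammonium outside the brackets (+1 each) → the complex ion is 3−.
Ligand charges: 1×NCS = -1; 3×F = -3; 1×NO3 = -1; 1×N3 = -1; sum -6.
Os + (-6) = 3− ⇒ Os is +3.

+3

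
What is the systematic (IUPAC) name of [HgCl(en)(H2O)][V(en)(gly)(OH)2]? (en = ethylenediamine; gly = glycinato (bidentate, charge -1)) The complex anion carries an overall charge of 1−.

The complex anion is given as 1−; its ligand charges sum to -3, so V = +2.
A 1:1 salt means the cation carries the equal and opposite charge, 1+.
Cation: ligand charges sum to -1; for the ion to be 1+, Hg = +2.

aquachloro(ethylenediamine)mercury(II) (ethylenediamine)(glycinato)dihydroxovanadate(II)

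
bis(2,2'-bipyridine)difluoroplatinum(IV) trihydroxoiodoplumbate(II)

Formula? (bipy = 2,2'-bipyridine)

Cation [Pt…]: ligand charges -2, Pt(IV) ⇒ ion charge 2+.
Anion [Pb…]: ligand charges -4, Pb(II) ⇒ ion charge 2−.

[Pt(bipy)2F2][PbI(OH)3]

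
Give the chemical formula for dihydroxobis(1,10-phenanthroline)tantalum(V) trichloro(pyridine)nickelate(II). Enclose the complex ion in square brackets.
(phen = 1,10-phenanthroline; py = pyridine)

[Ta(OH)2(phen)2][NiCl3(py)]3

Cation [Ta…]: ligand charges -2, Ta(V) ⇒ ion charge 3+.
Anion [Ni…]: ligand charges -3, Ni(II) ⇒ ion charge 1−.
One 3+ cation requires 3 of the 1− anion.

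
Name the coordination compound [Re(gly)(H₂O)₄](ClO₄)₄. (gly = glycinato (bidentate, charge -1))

tetraaqua(glycinato)rhenium(V) perchlorate

The 4 perchlorate counter-ions carry a total charge of -4, so each complex ion is 4+.
Ligand charges: 1×glycinato (-1 each), 4×aqua (neutral); total -1. So Re + (-1) = 4+, giving Re = +5.
Ligands are named alphabetically: aqua before glycinato.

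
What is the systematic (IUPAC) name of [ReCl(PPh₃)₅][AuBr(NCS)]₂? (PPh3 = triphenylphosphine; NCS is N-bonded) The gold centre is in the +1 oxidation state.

Both ions are complex: the cation is named first with the plain metal name, the anion second with the -ate form; each ion's ligands are alphabetised independently.
Au is given as +1; the anion's ligand charges sum to -2, so the complex anion is 1−.
With 2 anions per cation, the cation must be 2×1 = 2+.
Cation: ligand charges sum to -1; for the ion to be 2+, Re = +3.

chloropentakis(triphenylphosphine)rhenium(III) bromoisothiocyanatoaurate(I)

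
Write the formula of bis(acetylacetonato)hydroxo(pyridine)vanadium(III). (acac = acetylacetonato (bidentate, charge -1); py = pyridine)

Ligands: 2 acetylacetonato (acac, -1), 1 hydroxo (OH, -1), 1 pyridine (py, neutral). Ligand charge sum = -3.
With V in oxidation state +3, the complex ion is [V...].

[V(acac)2(OH)(py)]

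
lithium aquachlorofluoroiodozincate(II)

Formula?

Ligands: 1 aqua (H2O, neutral), 1 chloro (Cl, -1), 1 iodo (I, -1), 1 fluoro (F, -1). Ligand charge sum = -3.
Charge balance with lithium (+1) requires 1 complex ion per 1 lithium.

Li[ZnClF(H2O)I]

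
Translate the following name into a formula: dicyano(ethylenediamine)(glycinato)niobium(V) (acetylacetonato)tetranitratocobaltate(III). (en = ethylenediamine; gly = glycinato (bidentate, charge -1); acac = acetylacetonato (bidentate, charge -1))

[Nb(CN)2(en)(gly)][Co(acac)(NO3)4]

Cation [Nb…]: ligand charges -3, Nb(V) ⇒ ion charge 2+.
Anion [Co…]: ligand charges -5, Co(III) ⇒ ion charge 2−.
One 2+ cation balances one 2− anion.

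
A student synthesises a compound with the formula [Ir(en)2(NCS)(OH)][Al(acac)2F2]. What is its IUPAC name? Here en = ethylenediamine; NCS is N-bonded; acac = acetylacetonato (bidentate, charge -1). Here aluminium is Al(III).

bis(ethylenediamine)hydroxoisothiocyanatoiridium(III) bis(acetylacetonato)difluoroaluminate(III)

Both ions are complex: the cation is named first with the plain metal name, the anion second with the -ate form; each ion's ligands are alphabetised independently.
Al is given as +3; the anion's ligand charges sum to -4, so the complex anion is 1−.
A 1:1 salt means the cation carries the equal and opposite charge, 1+.
Cation: ligand charges sum to -2; for the ion to be 1+, Ir = +3.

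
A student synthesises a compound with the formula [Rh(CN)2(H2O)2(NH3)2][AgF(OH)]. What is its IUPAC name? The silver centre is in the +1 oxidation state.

Both ions are complex: the cation is named first with the plain metal name, the anion second with the -ate form; each ion's ligands are alphabetised independently.
Ag is given as +1; the anion's ligand charges sum to -2, so the complex anion is 1−.
A 1:1 salt means the cation carries the equal and opposite charge, 1+.
Cation: ligand charges sum to -2; for the ion to be 1+, Rh = +3.

diamminediaquadicyanorhodium(III) fluorohydroxoargentate(I)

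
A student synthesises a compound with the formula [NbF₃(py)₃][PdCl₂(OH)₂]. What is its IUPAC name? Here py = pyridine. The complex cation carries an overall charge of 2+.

trifluorotris(pyridine)niobium(V) dichlorodihydroxopalladate(II)

Both ions are complex: the cation is named first with the plain metal name, the anion second with the -ate form; each ion's ligands are alphabetised independently.
The complex cation is given as 2+; its ligand charges sum to -3, so Nb = +5.
A 1:1 salt means the anion carries the equal and opposite charge, 2−.
Anion: ligand charges sum to -4; for the ion to be 2−, Pd = +2.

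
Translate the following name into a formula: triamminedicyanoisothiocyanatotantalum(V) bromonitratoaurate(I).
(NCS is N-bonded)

[Ta(CN)2(NCS)(NH3)3][AuBr(NO3)]2

Cation [Ta…]: ligand charges -3, Ta(V) ⇒ ion charge 2+.
Anion [Au…]: ligand charges -2, Au(I) ⇒ ion charge 1−.
One 2+ cation requires 2 of the 1− anion.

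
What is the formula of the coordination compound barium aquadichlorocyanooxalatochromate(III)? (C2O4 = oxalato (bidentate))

Ba[Cr(C2O4)Cl2(CN)(H2O)]

Ligands: 1 aqua (H2O, neutral), 1 cyano (CN, -1), 1 oxalato (C2O4, -2), 2 chloro (Cl, -1). Ligand charge sum = -5.
With Cr in oxidation state +3, the complex ion is [Cr...]^2−.
Charge balance with barium (+2) requires 1 complex ion per 1 barium.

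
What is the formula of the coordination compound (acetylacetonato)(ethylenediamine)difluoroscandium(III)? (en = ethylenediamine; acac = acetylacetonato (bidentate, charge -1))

Ligands: 1 ethylenediamine (en, neutral), 2 fluoro (F, -1), 1 acetylacetonato (acac, -1). Ligand charge sum = -3.
With Sc in oxidation state +3, the complex ion is [Sc...].

[Sc(acac)(en)F2]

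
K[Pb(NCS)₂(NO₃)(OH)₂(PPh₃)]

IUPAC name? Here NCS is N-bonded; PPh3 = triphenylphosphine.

potassium dihydroxodiisothiocyanatonitrato(triphenylphosphine)plumbate(IV)

The 1 potassium counter-ion carries a total charge of +1, so each complex ion is 1−.
Ligand charges: 2×isothiocyanato (-1 each), 1×triphenylphosphine (neutral), 1×nitrato (-1 each), 2×hydroxo (-1 each); total -5. So Pb + (-5) = 1−, giving Pb = +4.
Ligands are named alphabetically: hydroxo before isothiocyanato before nitrato before triphenylphosphine.
The complex ion is anionic, so lead takes the -ate form plumbate(IV).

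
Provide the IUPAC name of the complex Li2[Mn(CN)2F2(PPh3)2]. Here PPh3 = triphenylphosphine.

The 2 lithium counter-ions carry a total charge of +2, so each complex ion is 2−.
Ligand charges: 2×cyano (-1 each), 2×triphenylphosphine (neutral), 2×fluoro (-1 each); total -4. So Mn + (-4) = 2−, giving Mn = +2.
Ligands are named alphabetically: cyano before fluoro before triphenylphosphine.
The complex ion is anionic, so manganese takes the -ate form manganate(II).

lithium dicyanodifluorobis(triphenylphosphine)manganate(II)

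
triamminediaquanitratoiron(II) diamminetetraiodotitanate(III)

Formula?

[Fe(H2O)2(NH3)3(NO3)][TiI4(NH3)2]

Cation [Fe…]: ligand charges -1, Fe(II) ⇒ ion charge 1+.
Anion [Ti…]: ligand charges -4, Ti(III) ⇒ ion charge 1−.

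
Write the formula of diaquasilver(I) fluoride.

[Ag(H2O)2]F

Ligands: 2 aqua (H2O, neutral). Ligand charge sum = 0.
With Ag in oxidation state +1, the complex ion is [Ag...]^1+.
Charge balance with fluoride (-1) requires 1 complex ion per 1 fluoride.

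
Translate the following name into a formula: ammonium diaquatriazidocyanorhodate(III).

NH4[Rh(CN)(H2O)2(N3)3]

Ligands: 1 cyano (CN, -1), 3 azido (N3, -1), 2 aqua (H2O, neutral). Ligand charge sum = -4.
Charge balance with ammonium (+1) requires 1 complex ion per 1 ammonium.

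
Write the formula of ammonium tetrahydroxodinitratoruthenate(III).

Ligands: 4 hydroxo (OH, -1), 2 nitrato (NO3, -1). Ligand charge sum = -6.
With Ru in oxidation state +3, the complex ion is [Ru...]^3−.
Charge balance with ammonium (+1) requires 1 complex ion per 3 ammonium.

(NH4)3[Ru(NO3)2(OH)4]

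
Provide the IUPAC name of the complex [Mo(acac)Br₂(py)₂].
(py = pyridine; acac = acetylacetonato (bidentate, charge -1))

There is no counter-ion, so the complex is neutral overall.
Ligand charges: 2×bromo (-1 each), 2×pyridine (neutral), 1×acetylacetonato (-1 each); total -3. So Mo + (-3) = 0, giving Mo = +3.
Ligands are named alphabetically: acetylacetonato before bromo before pyridine.

(acetylacetonato)dibromobis(pyridine)molybdenum(III)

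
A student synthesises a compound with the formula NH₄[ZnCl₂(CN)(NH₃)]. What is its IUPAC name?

The 1 ammonium counter-ion carries a total charge of +1, so each complex ion is 1−.
Ligand charges: 1×cyano (-1 each), 2×chloro (-1 each), 1×ammine (neutral); total -3. So Zn + (-3) = 1−, giving Zn = +2.
Ligands are named alphabetically: ammine before chloro before cyano.
The complex ion is anionic, so zinc takes the -ate form zincate(II).

ammonium amminedichlorocyanozincate(II)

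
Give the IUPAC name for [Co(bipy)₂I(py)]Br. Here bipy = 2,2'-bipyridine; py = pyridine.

The 1 bromide counter-ion carries a total charge of -1, so each complex ion is 1+.
Ligand charges: 2×2,2'-bipyridine (neutral), 1×iodo (-1 each), 1×pyridine (neutral); total -1. So Co + (-1) = 1+, giving Co = +2.
Ligands are named alphabetically: bipyridine before iodo before pyridine.

bis(2,2'-bipyridine)iodo(pyridine)cobalt(II) bromide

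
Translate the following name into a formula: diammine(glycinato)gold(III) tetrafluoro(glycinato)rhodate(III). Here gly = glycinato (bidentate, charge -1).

Cation [Au…]: ligand charges -1, Au(III) ⇒ ion charge 2+.
Anion [Rh…]: ligand charges -5, Rh(III) ⇒ ion charge 2−.
One 2+ cation balances one 2− anion.

[Au(gly)(NH3)2][RhF4(gly)]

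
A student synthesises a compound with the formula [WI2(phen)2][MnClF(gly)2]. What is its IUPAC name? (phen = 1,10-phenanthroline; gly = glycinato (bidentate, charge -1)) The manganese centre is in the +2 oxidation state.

Mn is given as +2; the anion's ligand charges sum to -4, so the complex anion is 2−.
A 1:1 salt means the cation carries the equal and opposite charge, 2+.
Cation: ligand charges sum to -2; for the ion to be 2+, W = +4.

diiodobis(1,10-phenanthroline)tungsten(IV) chlorofluorobis(glycinato)manganate(II)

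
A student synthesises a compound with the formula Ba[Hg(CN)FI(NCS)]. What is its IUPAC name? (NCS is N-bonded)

The 1 barium counter-ion carries a total charge of +2, so each complex ion is 2−.
Ligand charges: 1×isothiocyanato (-1 each), 1×fluoro (-1 each), 1×iodo (-1 each), 1×cyano (-1 each); total -4. So Hg + (-4) = 2−, giving Hg = +2.
Ligands are named alphabetically: cyano before fluoro before iodo before isothiocyanato.
The complex ion is anionic, so mercury takes the -ate form mercurate(II).

barium cyanofluoroiodoisothiocyanatomercurate(II)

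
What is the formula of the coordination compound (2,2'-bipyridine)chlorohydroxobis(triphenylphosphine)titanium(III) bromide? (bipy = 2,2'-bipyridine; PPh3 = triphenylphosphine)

[Ti(bipy)Cl(OH)(PPh3)2]Br

Ligands: 1 2,2'-bipyridine (bipy, neutral), 1 hydroxo (OH, -1), 2 triphenylphosphine (PPh3, neutral), 1 chloro (Cl, -1). Ligand charge sum = -2.
Charge balance with bromide (-1) requires 1 complex ion per 1 bromide.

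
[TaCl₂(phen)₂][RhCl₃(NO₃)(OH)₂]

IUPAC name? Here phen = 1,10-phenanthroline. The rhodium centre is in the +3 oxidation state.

dichlorobis(1,10-phenanthroline)tantalum(V) trichlorodihydroxonitratorhodate(III)

Rh is given as +3; the anion's ligand charges sum to -6, so the complex anion is 3−.
A 1:1 salt means the cation carries the equal and opposite charge, 3+.
Cation: ligand charges sum to -2; for the ion to be 3+, Ta = +5.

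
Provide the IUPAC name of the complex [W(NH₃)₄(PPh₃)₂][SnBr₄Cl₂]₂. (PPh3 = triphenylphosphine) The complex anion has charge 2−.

tetraamminebis(triphenylphosphine)tungsten(IV) tetrabromodichlorostannate(IV)

Both ions are complex: the cation is named first with the plain metal name, the anion second with the -ate form; each ion's ligands are alphabetised independently.
The complex anion is given as 2−; its ligand charges sum to -6, so Sn = +4.
With 2 anions per cation, the cation must be 2×2 = 4+.
Cation: ligand charges sum to 0; for the ion to be 4+, W = +4.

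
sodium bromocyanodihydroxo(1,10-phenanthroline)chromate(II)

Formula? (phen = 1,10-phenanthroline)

Ligands: 1 cyano (CN, -1), 2 hydroxo (OH, -1), 1 bromo (Br, -1), 1 1,10-phenanthroline (phen, neutral). Ligand charge sum = -4.
With Cr in oxidation state +2, the complex ion is [Cr...]^2−.
Charge balance with sodium (+1) requires 1 complex ion per 2 sodium.

Na2[CrBr(CN)(OH)2(phen)]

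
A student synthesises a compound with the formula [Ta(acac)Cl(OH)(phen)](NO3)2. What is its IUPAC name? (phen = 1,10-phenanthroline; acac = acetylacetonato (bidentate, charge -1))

The 2 nitrate counter-ions carry a total charge of -2, so each complex ion is 2+.
Ligand charges: 1×hydroxo (-1 each), 1×1,10-phenanthroline (neutral), 1×chloro (-1 each), 1×acetylacetonato (-1 each); total -3. So Ta + (-3) = 2+, giving Ta = +5.
Ligands are named alphabetically: acetylacetonato before chloro before hydroxo before phenanthroline.

(acetylacetonato)chlorohydroxo(1,10-phenanthroline)tantalum(V) nitrate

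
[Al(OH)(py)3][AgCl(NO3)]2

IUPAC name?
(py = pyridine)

Both ions are complex: the cation is named first with the plain metal name, the anion second with the -ate form; each ion's ligands are alphabetised independently.
Aluminium is always +3 in its complexes; the cation's ligand charges sum to -1, so the complex cation is 2+.
With 2 anions per cation, each anion must be 2/2 = 1−.
Anion: ligand charges sum to -2; for the ion to be 1−, Ag = +1.

hydroxotris(pyridine)aluminium(III) chloronitratoargentate(I)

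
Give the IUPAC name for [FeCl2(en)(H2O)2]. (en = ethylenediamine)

There is no counter-ion, so the complex is neutral overall.
Ligand charges: 2×chloro (-1 each), 2×aqua (neutral), 1×ethylenediamine (neutral); total -2. So Fe + (-2) = 0, giving Fe = +2.
Ligands are named alphabetically: aqua before chloro before ethylenediamine.

diaquadichloro(ethylenediamine)iron(II)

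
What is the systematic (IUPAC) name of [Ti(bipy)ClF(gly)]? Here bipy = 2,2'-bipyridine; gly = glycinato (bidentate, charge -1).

(2,2'-bipyridine)chlorofluoro(glycinato)titanium(III)

There is no counter-ion, so the complex is neutral overall.
Ligand charges: 1×chloro (-1 each), 1×fluoro (-1 each), 1×2,2'-bipyridine (neutral), 1×glycinato (-1 each); total -3. So Ti + (-3) = 0, giving Ti = +3.
Ligands are named alphabetically: bipyridine before chloro before fluoro before glycinato.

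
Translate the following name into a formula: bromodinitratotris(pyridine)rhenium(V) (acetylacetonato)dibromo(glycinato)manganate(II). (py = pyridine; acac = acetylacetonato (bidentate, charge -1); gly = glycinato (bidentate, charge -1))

[ReBr(NO3)2(py)3][Mn(acac)Br2(gly)]

Cation [Re…]: ligand charges -3, Re(V) ⇒ ion charge 2+.
Anion [Mn…]: ligand charges -4, Mn(II) ⇒ ion charge 2−.
One 2+ cation balances one 2− anion.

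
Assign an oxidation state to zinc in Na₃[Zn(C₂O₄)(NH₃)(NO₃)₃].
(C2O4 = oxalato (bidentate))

+2

3 sodium outside the brackets (+1 each) → the complex ion is 3−.
Ligand charges: 1×C2O4 = -2; 1×NH3 neutral; 3×NO3 = -3; sum -5.
Zn + (-5) = 3− ⇒ Zn is +2.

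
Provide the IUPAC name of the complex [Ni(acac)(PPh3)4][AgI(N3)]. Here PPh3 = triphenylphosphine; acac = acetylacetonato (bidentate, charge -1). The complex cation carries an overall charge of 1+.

(acetylacetonato)tetrakis(triphenylphosphine)nickel(II) azidoiodoargentate(I)

The complex cation is given as 1+; its ligand charges sum to -1, so Ni = +2.
A 1:1 salt means the anion carries the equal and opposite charge, 1−.
Anion: ligand charges sum to -2; for the ion to be 1−, Ag = +1.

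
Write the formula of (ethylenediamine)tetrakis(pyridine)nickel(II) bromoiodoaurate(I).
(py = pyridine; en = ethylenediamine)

[Ni(en)(py)4][AuBrI]2

Cation [Ni…]: ligand charges 0, Ni(II) ⇒ ion charge 2+.
Anion [Au…]: ligand charges -2, Au(I) ⇒ ion charge 1−.
One 2+ cation requires 2 of the 1− anion.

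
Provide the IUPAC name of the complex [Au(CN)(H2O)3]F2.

The 2 fluoride counter-ions carry a total charge of -2, so each complex ion is 2+.
Ligand charges: 3×aqua (neutral), 1×cyano (-1 each); total -1. So Au + (-1) = 2+, giving Au = +3.
Ligands are named alphabetically: aqua before cyano.

triaquacyanogold(III) fluoride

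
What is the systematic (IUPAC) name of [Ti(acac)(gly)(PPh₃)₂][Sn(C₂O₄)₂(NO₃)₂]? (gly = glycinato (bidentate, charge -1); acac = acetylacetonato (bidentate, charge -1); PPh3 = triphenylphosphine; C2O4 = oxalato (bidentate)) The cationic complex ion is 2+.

(acetylacetonato)(glycinato)bis(triphenylphosphine)titanium(IV) dinitratodioxalatostannate(IV)

Both ions are complex: the cation is named first with the plain metal name, the anion second with the -ate form; each ion's ligands are alphabetised independently.
The complex cation is given as 2+; its ligand charges sum to -2, so Ti = +4.
A 1:1 salt means the anion carries the equal and opposite charge, 2−.
Anion: ligand charges sum to -6; for the ion to be 2−, Sn = +4.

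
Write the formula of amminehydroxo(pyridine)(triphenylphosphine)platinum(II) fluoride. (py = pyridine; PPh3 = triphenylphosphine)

[Pt(NH3)(OH)(PPh3)(py)]F

Ligands: 1 ammine (NH3, neutral), 1 pyridine (py, neutral), 1 triphenylphosphine (PPh3, neutral), 1 hydroxo (OH, -1). Ligand charge sum = -1.
With Pt in oxidation state +2, the complex ion is [Pt...]^1+.
Charge balance with fluoride (-1) requires 1 complex ion per 1 fluoride.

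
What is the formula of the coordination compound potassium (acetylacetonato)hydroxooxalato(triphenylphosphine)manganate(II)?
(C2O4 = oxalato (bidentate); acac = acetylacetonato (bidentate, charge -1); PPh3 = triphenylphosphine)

Ligands: 1 oxalato (C2O4, -2), 1 acetylacetonato (acac, -1), 1 triphenylphosphine (PPh3, neutral), 1 hydroxo (OH, -1). Ligand charge sum = -4.
With Mn in oxidation state +2, the complex ion is [Mn...]^2−.
Charge balance with potassium (+1) requires 1 complex ion per 2 potassium.

K2[Mn(acac)(C2O4)(OH)(PPh3)]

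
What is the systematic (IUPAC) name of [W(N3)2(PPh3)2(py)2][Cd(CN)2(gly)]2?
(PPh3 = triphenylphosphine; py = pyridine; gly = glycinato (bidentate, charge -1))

Both ions are complex: the cation is named first with the plain metal name, the anion second with the -ate form; each ion's ligands are alphabetised independently.
Cadmium is always +2 in its complexes; the anion's ligand charges sum to -3, so the complex anion is 1−.
With 2 anions per cation, the cation must be 2×1 = 2+.
Cation: ligand charges sum to -2; for the ion to be 2+, W = +4.

diazidobis(pyridine)bis(triphenylphosphine)tungsten(IV) dicyano(glycinato)cadmate(II)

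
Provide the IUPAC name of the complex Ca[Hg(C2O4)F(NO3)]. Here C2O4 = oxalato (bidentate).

calcium fluoronitratooxalatomercurate(II)

The 1 calcium counter-ion carries a total charge of +2, so each complex ion is 2−.
Ligand charges: 1×fluoro (-1 each), 1×oxalato (-2 each), 1×nitrato (-1 each); total -4. So Hg + (-4) = 2−, giving Hg = +2.
Ligands are named alphabetically: fluoro before nitrato before oxalato.
The complex ion is anionic, so mercury takes the -ate form mercurate(II).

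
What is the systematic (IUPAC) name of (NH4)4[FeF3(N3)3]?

The 4 ammonium counter-ions carry a total charge of +4, so each complex ion is 4−.
Ligand charges: 3×fluoro (-1 each), 3×azido (-1 each); total -6. So Fe + (-6) = 4−, giving Fe = +2.
The complex ion is anionic, so iron takes the -ate form ferrate(II).

ammonium triazidotrifluoroferrate(II)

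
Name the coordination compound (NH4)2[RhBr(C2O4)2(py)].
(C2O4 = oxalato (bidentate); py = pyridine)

The 2 ammonium counter-ions carry a total charge of +2, so each complex ion is 2−.
Ligand charges: 2×oxalato (-2 each), 1×bromo (-1 each), 1×pyridine (neutral); total -5. So Rh + (-5) = 2−, giving Rh = +3.
Ligands are named alphabetically: bromo before oxalato before pyridine.
The complex ion is anionic, so rhodium takes the -ate form rhodate(III).

ammonium bromodioxalato(pyridine)rhodate(III)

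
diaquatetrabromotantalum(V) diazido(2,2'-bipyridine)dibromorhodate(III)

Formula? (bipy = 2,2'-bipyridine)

Cation [Ta…]: ligand charges -4, Ta(V) ⇒ ion charge 1+.
Anion [Rh…]: ligand charges -4, Rh(III) ⇒ ion charge 1−.

[TaBr4(H2O)2][Rh(bipy)Br2(N3)2]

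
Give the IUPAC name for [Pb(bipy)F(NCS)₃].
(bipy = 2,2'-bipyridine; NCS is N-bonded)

(2,2'-bipyridine)fluorotriisothiocyanatolead(IV)

There is no counter-ion, so the complex is neutral overall.
Ligand charges: 1×fluoro (-1 each), 1×2,2'-bipyridine (neutral), 3×isothiocyanato (-1 each); total -4. So Pb + (-4) = 0, giving Pb = +4.
Ligands are named alphabetically: bipyridine before fluoro before isothiocyanato.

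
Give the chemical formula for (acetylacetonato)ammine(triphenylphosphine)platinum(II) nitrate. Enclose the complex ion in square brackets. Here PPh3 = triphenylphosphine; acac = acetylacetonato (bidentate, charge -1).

[Pt(acac)(NH3)(PPh3)]NO3

Ligands: 1 triphenylphosphine (PPh3, neutral), 1 ammine (NH3, neutral), 1 acetylacetonato (acac, -1). Ligand charge sum = -1.
Charge balance with nitrate (-1) requires 1 complex ion per 1 nitrate.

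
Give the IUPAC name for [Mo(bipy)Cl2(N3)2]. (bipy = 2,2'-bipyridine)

diazido(2,2'-bipyridine)dichloromolybdenum(IV)

There is no counter-ion, so the complex is neutral overall.
Ligand charges: 2×azido (-1 each), 2×chloro (-1 each), 1×2,2'-bipyridine (neutral); total -4. So Mo + (-4) = 0, giving Mo = +4.
Ligands are named alphabetically: azido before bipyridine before chloro.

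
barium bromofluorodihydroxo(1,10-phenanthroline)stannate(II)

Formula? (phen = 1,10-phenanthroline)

Ligands: 2 hydroxo (OH, -1), 1 fluoro (F, -1), 1 bromo (Br, -1), 1 1,10-phenanthroline (phen, neutral). Ligand charge sum = -4.
With Sn in oxidation state +2, the complex ion is [Sn...]^2−.
Charge balance with barium (+2) requires 1 complex ion per 1 barium.

Ba[SnBrF(OH)2(phen)]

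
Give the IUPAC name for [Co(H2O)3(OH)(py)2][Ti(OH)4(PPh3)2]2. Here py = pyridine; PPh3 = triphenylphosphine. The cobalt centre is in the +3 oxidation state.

Co is given as +3; the cation's ligand charges sum to -1, so the complex cation is 2+.
With 2 anions per cation, each anion must be 2/2 = 1−.
Anion: ligand charges sum to -4; for the ion to be 1−, Ti = +3.

triaquahydroxobis(pyridine)cobalt(III) tetrahydroxobis(triphenylphosphine)titanate(III)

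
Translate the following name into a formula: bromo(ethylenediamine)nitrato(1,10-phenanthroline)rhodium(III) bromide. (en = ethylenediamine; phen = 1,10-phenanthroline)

Ligands: 1 ethylenediamine (en, neutral), 1 1,10-phenanthroline (phen, neutral), 1 nitrato (NO3, -1), 1 bromo (Br, -1). Ligand charge sum = -2.
With Rh in oxidation state +3, the complex ion is [Rh...]^1+.
Charge balance with bromide (-1) requires 1 complex ion per 1 bromide.

[RhBr(en)(NO3)(phen)]Br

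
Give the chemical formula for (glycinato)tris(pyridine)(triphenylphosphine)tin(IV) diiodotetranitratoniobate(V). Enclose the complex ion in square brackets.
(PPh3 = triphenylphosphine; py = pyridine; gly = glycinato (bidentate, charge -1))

Cation [Sn…]: ligand charges -1, Sn(IV) ⇒ ion charge 3+.
Anion [Nb…]: ligand charges -6, Nb(V) ⇒ ion charge 1−.
One 3+ cation requires 3 of the 1− anion.

[Sn(gly)(PPh3)(py)3][NbI2(NO3)4]3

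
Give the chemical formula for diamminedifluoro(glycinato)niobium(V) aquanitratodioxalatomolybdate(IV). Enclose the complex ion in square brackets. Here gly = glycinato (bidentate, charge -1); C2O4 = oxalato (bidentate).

Cation [Nb…]: ligand charges -3, Nb(V) ⇒ ion charge 2+.
Anion [Mo…]: ligand charges -5, Mo(IV) ⇒ ion charge 1−.
One 2+ cation requires 2 of the 1− anion.

[NbF2(gly)(NH3)2][Mo(C2O4)2(H2O)(NO3)]2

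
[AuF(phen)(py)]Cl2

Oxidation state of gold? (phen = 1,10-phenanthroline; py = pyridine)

+3

2 chloride outside the brackets (-1 each) → the complex ion is 2+.
Ligand charges: 1×F = -1; 1×phen neutral; 1×py neutral; sum -1.
Au + (-1) = 2+ ⇒ Au is +3.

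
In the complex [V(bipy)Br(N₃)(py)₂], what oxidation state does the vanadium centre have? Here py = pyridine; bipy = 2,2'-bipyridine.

+2

No counter-ion: the bracketed complex is neutral.
Ligand charges: 1×Br = -1; 1×N3 = -1; 2×py neutral; 1×bipy neutral; sum -2.
V + (-2) = 0 ⇒ V is +2.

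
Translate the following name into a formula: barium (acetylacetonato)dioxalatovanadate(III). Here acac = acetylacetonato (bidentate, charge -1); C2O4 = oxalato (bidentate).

Ba[V(acac)(C2O4)2]

Ligands: 1 acetylacetonato (acac, -1), 2 oxalato (C2O4, -2). Ligand charge sum = -5.
With V in oxidation state +3, the complex ion is [V...]^2−.
Charge balance with barium (+2) requires 1 complex ion per 1 barium.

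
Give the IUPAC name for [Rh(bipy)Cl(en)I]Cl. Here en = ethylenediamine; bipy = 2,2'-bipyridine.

(2,2'-bipyridine)chloro(ethylenediamine)iodorhodium(III) chloride

The 1 chloride counter-ion carries a total charge of -1, so each complex ion is 1+.
Ligand charges: 1×ethylenediamine (neutral), 1×chloro (-1 each), 1×2,2'-bipyridine (neutral), 1×iodo (-1 each); total -2. So Rh + (-2) = 1+, giving Rh = +3.
Ligands are named alphabetically: bipyridine before chloro before ethylenediamine before iodo.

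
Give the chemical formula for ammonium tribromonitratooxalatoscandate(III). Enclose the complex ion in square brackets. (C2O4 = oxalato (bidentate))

Ligands: 1 nitrato (NO3, -1), 3 bromo (Br, -1), 1 oxalato (C2O4, -2). Ligand charge sum = -6.
Charge balance with ammonium (+1) requires 1 complex ion per 3 ammonium.

(NH4)3[ScBr3(C2O4)(NO3)]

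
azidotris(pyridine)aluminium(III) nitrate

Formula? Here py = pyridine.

[Al(N3)(py)3](NO3)2

Ligands: 1 azido (N3, -1), 3 pyridine (py, neutral). Ligand charge sum = -1.
Charge balance with nitrate (-1) requires 1 complex ion per 2 nitrate.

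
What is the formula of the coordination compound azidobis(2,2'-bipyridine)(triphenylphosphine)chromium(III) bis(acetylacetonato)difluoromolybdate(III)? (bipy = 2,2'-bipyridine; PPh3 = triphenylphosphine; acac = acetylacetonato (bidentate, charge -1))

Cation [Cr…]: ligand charges -1, Cr(III) ⇒ ion charge 2+.
Anion [Mo…]: ligand charges -4, Mo(III) ⇒ ion charge 1−.

[Cr(bipy)2(N3)(PPh3)][Mo(acac)2F2]2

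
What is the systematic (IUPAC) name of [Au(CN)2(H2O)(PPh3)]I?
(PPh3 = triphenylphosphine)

aquadicyano(triphenylphosphine)gold(III) iodide

The 1 iodide counter-ion carries a total charge of -1, so each complex ion is 1+.
Ligand charges: 1×aqua (neutral), 2×cyano (-1 each), 1×triphenylphosphine (neutral); total -2. So Au + (-2) = 1+, giving Au = +3.
Ligands are named alphabetically: aqua before cyano before triphenylphosphine.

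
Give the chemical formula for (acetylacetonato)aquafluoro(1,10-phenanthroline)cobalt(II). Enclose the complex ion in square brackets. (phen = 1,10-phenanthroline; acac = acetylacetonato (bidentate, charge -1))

Ligands: 1 aqua (H2O, neutral), 1 fluoro (F, -1), 1 1,10-phenanthroline (phen, neutral), 1 acetylacetonato (acac, -1). Ligand charge sum = -2.
With Co in oxidation state +2, the complex ion is [Co...].

[Co(acac)F(H2O)(phen)]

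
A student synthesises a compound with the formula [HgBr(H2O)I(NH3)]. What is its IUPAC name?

ammineaquabromoiodomercury(II)

There is no counter-ion, so the complex is neutral overall.
Ligand charges: 1×aqua (neutral), 1×bromo (-1 each), 1×iodo (-1 each), 1×ammine (neutral); total -2. So Hg + (-2) = 0, giving Hg = +2.
Ligands are named alphabetically: ammine before aqua before bromo before iodo.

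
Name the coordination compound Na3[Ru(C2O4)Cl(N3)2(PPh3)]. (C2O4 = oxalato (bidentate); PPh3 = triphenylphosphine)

The 3 sodium counter-ions carry a total charge of +3, so each complex ion is 3−.
Ligand charges: 1×oxalato (-2 each), 2×azido (-1 each), 1×chloro (-1 each), 1×triphenylphosphine (neutral); total -5. So Ru + (-5) = 3−, giving Ru = +2.
Ligands are named alphabetically: azido before chloro before oxalato before triphenylphosphine.
The complex ion is anionic, so ruthenium takes the -ate form ruthenate(II).

sodium diazidochlorooxalato(triphenylphosphine)ruthenate(II)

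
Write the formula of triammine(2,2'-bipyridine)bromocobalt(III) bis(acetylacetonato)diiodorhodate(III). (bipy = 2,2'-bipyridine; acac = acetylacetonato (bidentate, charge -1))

Cation [Co…]: ligand charges -1, Co(III) ⇒ ion charge 2+.
Anion [Rh…]: ligand charges -4, Rh(III) ⇒ ion charge 1−.

[Co(bipy)Br(NH3)3][Rh(acac)2I2]2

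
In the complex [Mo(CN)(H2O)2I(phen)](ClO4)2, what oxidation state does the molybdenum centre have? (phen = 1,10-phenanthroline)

2 perchlorate outside the brackets (-1 each) → the complex ion is 2+.
Ligand charges: 1×I = -1; 1×CN = -1; 1×phen neutral; 2×H2O neutral; sum -2.
Mo + (-2) = 2+ ⇒ Mo is +4.

+4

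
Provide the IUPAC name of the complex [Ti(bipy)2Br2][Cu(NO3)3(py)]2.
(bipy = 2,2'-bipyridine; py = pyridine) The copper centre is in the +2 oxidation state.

bis(2,2'-bipyridine)dibromotitanium(IV) trinitrato(pyridine)cuprate(II)

Cu is given as +2; the anion's ligand charges sum to -3, so the complex anion is 1−.
With 2 anions per cation, the cation must be 2×1 = 2+.
Cation: ligand charges sum to -2; for the ion to be 2+, Ti = +4.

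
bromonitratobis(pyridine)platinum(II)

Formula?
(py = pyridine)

[PtBr(NO3)(py)2]

Ligands: 1 bromo (Br, -1), 1 nitrato (NO3, -1), 2 pyridine (py, neutral). Ligand charge sum = -2.
With Pt in oxidation state +2, the complex ion is [Pt...].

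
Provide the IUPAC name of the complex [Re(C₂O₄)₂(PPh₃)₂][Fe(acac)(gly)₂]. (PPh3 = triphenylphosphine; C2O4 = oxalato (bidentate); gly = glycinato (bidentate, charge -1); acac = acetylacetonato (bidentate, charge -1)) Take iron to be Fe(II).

Both ions are complex: the cation is named first with the plain metal name, the anion second with the -ate form; each ion's ligands are alphabetised independently.
Fe is given as +2; the anion's ligand charges sum to -3, so the complex anion is 1−.
A 1:1 salt means the cation carries the equal and opposite charge, 1+.
Cation: ligand charges sum to -4; for the ion to be 1+, Re = +5.

dioxalatobis(triphenylphosphine)rhenium(V) (acetylacetonato)bis(glycinato)ferrate(II)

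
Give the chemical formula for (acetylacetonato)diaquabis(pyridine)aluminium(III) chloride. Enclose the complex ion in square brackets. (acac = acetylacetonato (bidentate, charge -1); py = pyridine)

[Al(acac)(H2O)2(py)2]Cl2

Ligands: 1 acetylacetonato (acac, -1), 2 aqua (H2O, neutral), 2 pyridine (py, neutral). Ligand charge sum = -1.
With Al in oxidation state +3, the complex ion is [Al...]^2+.
Charge balance with chloride (-1) requires 1 complex ion per 2 chloride.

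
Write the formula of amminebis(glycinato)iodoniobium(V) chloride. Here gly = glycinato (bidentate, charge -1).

[Nb(gly)2I(NH3)]Cl2

Ligands: 1 iodo (I, -1), 1 ammine (NH3, neutral), 2 glycinato (gly, -1). Ligand charge sum = -3.
Charge balance with chloride (-1) requires 1 complex ion per 2 chloride.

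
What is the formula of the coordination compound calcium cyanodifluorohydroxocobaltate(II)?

Ca[Co(CN)F2(OH)]

Ligands: 2 fluoro (F, -1), 1 hydroxo (OH, -1), 1 cyano (CN, -1). Ligand charge sum = -4.
With Co in oxidation state +2, the complex ion is [Co...]^2−.
Charge balance with calcium (+2) requires 1 complex ion per 1 calcium.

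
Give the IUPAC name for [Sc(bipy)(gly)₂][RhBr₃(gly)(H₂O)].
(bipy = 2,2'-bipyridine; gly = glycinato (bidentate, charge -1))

(2,2'-bipyridine)bis(glycinato)scandium(III) aquatribromo(glycinato)rhodate(III)

Both ions are complex: the cation is named first with the plain metal name, the anion second with the -ate form; each ion's ligands are alphabetised independently.
Scandium is always +3 in its complexes; the cation's ligand charges sum to -2, so the complex cation is 1+.
A 1:1 salt means the anion carries the equal and opposite charge, 1−.
Anion: ligand charges sum to -4; for the ion to be 1−, Rh = +3.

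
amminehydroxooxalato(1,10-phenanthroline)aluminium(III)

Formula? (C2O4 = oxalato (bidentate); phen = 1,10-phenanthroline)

Ligands: 1 oxalato (C2O4, -2), 1 hydroxo (OH, -1), 1 1,10-phenanthroline (phen, neutral), 1 ammine (NH3, neutral). Ligand charge sum = -3.
With Al in oxidation state +3, the complex ion is [Al...].

[Al(C2O4)(NH3)(OH)(phen)]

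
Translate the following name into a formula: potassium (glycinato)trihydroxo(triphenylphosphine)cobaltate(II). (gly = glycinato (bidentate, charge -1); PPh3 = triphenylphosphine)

Ligands: 1 glycinato (gly, -1), 3 hydroxo (OH, -1), 1 triphenylphosphine (PPh3, neutral). Ligand charge sum = -4.
With Co in oxidation state +2, the complex ion is [Co...]^2−.
Charge balance with potassium (+1) requires 1 complex ion per 2 potassium.

K2[Co(gly)(OH)3(PPh3)]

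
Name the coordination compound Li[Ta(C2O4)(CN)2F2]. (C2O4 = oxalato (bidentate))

The 1 lithium counter-ion carries a total charge of +1, so each complex ion is 1−.
Ligand charges: 2×cyano (-1 each), 2×fluoro (-1 each), 1×oxalato (-2 each); total -6. So Ta + (-6) = 1−, giving Ta = +5.
Ligands are named alphabetically: cyano before fluoro before oxalato.
The complex ion is anionic, so tantalum takes the -ate form tantalate(V).

lithium dicyanodifluorooxalatotantalate(V)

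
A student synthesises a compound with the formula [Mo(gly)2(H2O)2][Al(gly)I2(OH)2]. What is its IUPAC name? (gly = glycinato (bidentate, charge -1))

diaquabis(glycinato)molybdenum(IV) (glycinato)dihydroxodiiodoaluminate(III)

Both ions are complex: the cation is named first with the plain metal name, the anion second with the -ate form; each ion's ligands are alphabetised independently.
Aluminium is always +3 in its complexes; the anion's ligand charges sum to -5, so the complex anion is 2−.
A 1:1 salt means the cation carries the equal and opposite charge, 2+.
Cation: ligand charges sum to -2; for the ion to be 2+, Mo = +4.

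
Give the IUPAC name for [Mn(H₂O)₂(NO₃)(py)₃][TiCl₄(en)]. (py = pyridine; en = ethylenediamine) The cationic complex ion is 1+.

The complex cation is given as 1+; its ligand charges sum to -1, so Mn = +2.
A 1:1 salt means the anion carries the equal and opposite charge, 1−.
Anion: ligand charges sum to -4; for the ion to be 1−, Ti = +3.

diaquanitratotris(pyridine)manganese(II) tetrachloro(ethylenediamine)titanate(III)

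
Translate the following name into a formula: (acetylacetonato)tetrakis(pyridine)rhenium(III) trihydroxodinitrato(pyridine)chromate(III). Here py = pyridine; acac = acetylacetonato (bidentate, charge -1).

[Re(acac)(py)4][Cr(NO3)2(OH)3(py)]

Cation [Re…]: ligand charges -1, Re(III) ⇒ ion charge 2+.
Anion [Cr…]: ligand charges -5, Cr(III) ⇒ ion charge 2−.
One 2+ cation balances one 2− anion.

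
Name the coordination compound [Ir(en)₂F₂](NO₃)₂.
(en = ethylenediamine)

bis(ethylenediamine)difluoroiridium(IV) nitrate

The 2 nitrate counter-ions carry a total charge of -2, so each complex ion is 2+.
Ligand charges: 2×ethylenediamine (neutral), 2×fluoro (-1 each); total -2. So Ir + (-2) = 2+, giving Ir = +4.
Ligands are named alphabetically: ethylenediamine before fluoro.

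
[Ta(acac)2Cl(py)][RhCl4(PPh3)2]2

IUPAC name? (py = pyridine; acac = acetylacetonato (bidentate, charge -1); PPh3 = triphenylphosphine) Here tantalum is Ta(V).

bis(acetylacetonato)chloro(pyridine)tantalum(V) tetrachlorobis(triphenylphosphine)rhodate(III)

Ta is given as +5; the cation's ligand charges sum to -3, so the complex cation is 2+.
With 2 anions per cation, each anion must be 2/2 = 1−.
Anion: ligand charges sum to -4; for the ion to be 1−, Rh = +3.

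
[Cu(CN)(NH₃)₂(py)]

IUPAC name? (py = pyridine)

There is no counter-ion, so the complex is neutral overall.
Ligand charges: 1×pyridine (neutral), 2×ammine (neutral), 1×cyano (-1 each); total -1. So Cu + (-1) = 0, giving Cu = +1.
Ligands are named alphabetically: ammine before cyano before pyridine.

diamminecyano(pyridine)copper(I)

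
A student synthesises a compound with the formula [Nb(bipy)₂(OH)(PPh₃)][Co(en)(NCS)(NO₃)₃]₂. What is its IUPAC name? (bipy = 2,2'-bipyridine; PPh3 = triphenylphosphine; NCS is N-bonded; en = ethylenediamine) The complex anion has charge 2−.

The complex anion is given as 2−; its ligand charges sum to -4, so Co = +2.
With 2 anions per cation, the cation must be 2×2 = 4+.
Cation: ligand charges sum to -1; for the ion to be 4+, Nb = +5.

bis(2,2'-bipyridine)hydroxo(triphenylphosphine)niobium(V) (ethylenediamine)isothiocyanatotrinitratocobaltate(II)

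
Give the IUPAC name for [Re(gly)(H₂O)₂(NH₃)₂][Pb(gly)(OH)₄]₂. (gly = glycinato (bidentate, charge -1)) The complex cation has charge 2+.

Both ions are complex: the cation is named first with the plain metal name, the anion second with the -ate form; each ion's ligands are alphabetised independently.
The complex cation is given as 2+; its ligand charges sum to -1, so Re = +3.
With 2 anions per cation, each anion must be 2/2 = 1−.
Anion: ligand charges sum to -5; for the ion to be 1−, Pb = +4.

diamminediaqua(glycinato)rhenium(III) (glycinato)tetrahydroxoplumbate(IV)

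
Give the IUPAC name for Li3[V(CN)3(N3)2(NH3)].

The 3 lithium counter-ions carry a total charge of +3, so each complex ion is 3−.
Ligand charges: 3×cyano (-1 each), 2×azido (-1 each), 1×ammine (neutral); total -5. So V + (-5) = 3−, giving V = +2.
The complex ion is anionic, so vanadium takes the -ate form vanadate(II).

lithium amminediazidotricyanovanadate(II)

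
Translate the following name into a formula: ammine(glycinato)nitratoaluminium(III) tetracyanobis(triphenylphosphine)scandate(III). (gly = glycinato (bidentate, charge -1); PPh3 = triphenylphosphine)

[Al(gly)(NH3)(NO3)][Sc(CN)4(PPh3)2]

Cation [Al…]: ligand charges -2, Al(III) ⇒ ion charge 1+.
Anion [Sc…]: ligand charges -4, Sc(III) ⇒ ion charge 1−.
One 1+ cation balances one 1− anion.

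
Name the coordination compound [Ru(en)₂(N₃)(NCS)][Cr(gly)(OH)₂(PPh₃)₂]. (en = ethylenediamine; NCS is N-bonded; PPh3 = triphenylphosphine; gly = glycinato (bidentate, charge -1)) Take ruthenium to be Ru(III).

Ru is given as +3; the cation's ligand charges sum to -2, so the complex cation is 1+.
A 1:1 salt means the anion carries the equal and opposite charge, 1−.
Anion: ligand charges sum to -3; for the ion to be 1−, Cr = +2.

azidobis(ethylenediamine)isothiocyanatoruthenium(III) (glycinato)dihydroxobis(triphenylphosphine)chromate(II)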